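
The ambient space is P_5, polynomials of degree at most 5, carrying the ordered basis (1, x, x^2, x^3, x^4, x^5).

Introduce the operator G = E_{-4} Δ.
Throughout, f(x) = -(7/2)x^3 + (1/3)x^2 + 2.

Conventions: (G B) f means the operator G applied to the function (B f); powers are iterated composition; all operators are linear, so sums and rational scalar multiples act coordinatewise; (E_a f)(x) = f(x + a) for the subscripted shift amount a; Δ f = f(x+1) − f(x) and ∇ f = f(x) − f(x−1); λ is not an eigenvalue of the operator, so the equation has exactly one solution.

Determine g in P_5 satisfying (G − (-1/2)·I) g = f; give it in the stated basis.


the image equals g(x) = -7x^3 + (128/3)x^2 - (1394/3)x + 6146/3

write g with unknown coordinates in the stated basis and equate coefficients in (G − (-1/2)·I) g = f
solving from the highest basis element down gives g = -7x^3 + (128/3)x^2 - (1394/3)x + 6146/3
check: G g = -21x^2 + (697/3)x - 3067/3
so G g − (-1/2)·g = -(7/2)x^3 + (1/3)x^2 + 2 = f ✓


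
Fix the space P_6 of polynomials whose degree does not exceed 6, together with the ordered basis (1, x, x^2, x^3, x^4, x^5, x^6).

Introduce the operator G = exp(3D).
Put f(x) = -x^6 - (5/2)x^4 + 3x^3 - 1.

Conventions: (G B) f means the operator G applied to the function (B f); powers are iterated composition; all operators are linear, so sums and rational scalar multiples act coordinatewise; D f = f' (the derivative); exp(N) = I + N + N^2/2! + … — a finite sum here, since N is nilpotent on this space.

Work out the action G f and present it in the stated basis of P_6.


order-1 term: -18x^5 - 30x^3 + 27x^2
order-2 term: -135x^4 - 135x^2 + 81x
order-3 term: -540x^3 - 270x + 81
order-4 term: -1215x^2 - 405/2
order-5 term: -1458x
order-6 term: -729
the series for exp(3D) f terminates at order 6
exp(3D) f = -x^6 - 18x^5 - (275/2)x^4 - 567x^3 - 1323x^2 - 1647x - 1703/2

the result is g(x) = -x^6 - 18x^5 - (275/2)x^4 - 567x^3 - 1323x^2 - 1647x - 1703/2


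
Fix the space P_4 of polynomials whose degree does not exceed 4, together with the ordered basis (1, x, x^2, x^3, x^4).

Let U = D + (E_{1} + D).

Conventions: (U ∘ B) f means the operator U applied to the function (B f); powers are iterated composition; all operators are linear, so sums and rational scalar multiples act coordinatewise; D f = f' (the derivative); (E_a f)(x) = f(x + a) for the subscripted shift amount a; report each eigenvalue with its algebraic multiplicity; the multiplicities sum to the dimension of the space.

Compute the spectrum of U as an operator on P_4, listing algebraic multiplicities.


λ = 1 (multiplicity 5)

image of 1: 1
image of x: x + 3
image of x^2: x^2 + 6x + 1
image of x^3: x^3 + 9x^2 + 3x + 1
image of x^4: x^4 + 12x^3 + 6x^2 + 4x + 1
the matrix is upper triangular; its diagonal is (1, 1, 1, 1, 1)
for a triangular matrix the eigenvalues are the diagonal entries, with algebraic multiplicity their repetition count


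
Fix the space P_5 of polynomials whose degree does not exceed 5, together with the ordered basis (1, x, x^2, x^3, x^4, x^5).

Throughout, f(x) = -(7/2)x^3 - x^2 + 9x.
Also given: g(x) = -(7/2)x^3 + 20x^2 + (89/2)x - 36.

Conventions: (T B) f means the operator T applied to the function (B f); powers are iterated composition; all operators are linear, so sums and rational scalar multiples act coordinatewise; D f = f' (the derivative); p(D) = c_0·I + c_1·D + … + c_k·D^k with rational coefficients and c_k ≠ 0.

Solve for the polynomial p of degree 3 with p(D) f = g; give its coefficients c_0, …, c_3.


D^0 f = -(7/2)x^3 - x^2 + 9x
D^1 f = -(21/2)x^2 - 2x + 9
D^2 f = -21x - 2
D^3 f = -21
matching coefficients of g against c_0 f + c_1 Df + … from the top degree down determines the c_i
solution: c_0 = 1, c_1 = -2, c_2 = -3/2, c_3 = 1

p(D) = I − 2·D − (3/2)·D^2 + D^3, i.e. c_0 = 1, c_1 = -2, c_2 = -3/2, c_3 = 1


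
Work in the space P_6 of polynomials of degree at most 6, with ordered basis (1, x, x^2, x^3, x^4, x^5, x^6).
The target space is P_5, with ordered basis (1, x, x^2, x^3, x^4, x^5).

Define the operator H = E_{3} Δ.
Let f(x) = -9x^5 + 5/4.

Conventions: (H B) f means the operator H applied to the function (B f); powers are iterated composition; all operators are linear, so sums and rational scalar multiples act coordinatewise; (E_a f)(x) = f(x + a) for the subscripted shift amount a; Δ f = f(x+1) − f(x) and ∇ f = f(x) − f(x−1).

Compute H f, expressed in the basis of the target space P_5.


Δ f = -45x^4 - 90x^3 - 90x^2 - 45x - 9
E_{3} Δ f = -45x^4 - 630x^3 - 3330x^2 - 7875x - 7029

g(x) = -45x^4 - 630x^3 - 3330x^2 - 7875x - 7029


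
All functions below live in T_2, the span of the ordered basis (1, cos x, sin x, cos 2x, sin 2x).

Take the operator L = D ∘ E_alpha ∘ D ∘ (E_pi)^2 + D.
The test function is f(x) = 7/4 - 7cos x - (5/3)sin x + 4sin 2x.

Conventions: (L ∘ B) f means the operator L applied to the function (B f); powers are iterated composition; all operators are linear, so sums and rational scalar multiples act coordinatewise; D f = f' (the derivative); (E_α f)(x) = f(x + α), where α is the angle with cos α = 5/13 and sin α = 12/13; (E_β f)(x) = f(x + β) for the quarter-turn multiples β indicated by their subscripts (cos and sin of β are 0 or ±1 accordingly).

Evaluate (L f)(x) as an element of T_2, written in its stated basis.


E_pi f = 7/4 + 7cos x + (5/3)sin x + 4sin 2x
E_pi E_pi f = 7/4 - 7cos x - (5/3)sin x + 4sin 2x
D (E_pi)^2 f = -(5/3)cos x + 7sin x + 8cos 2x
E_alpha D (E_pi)^2 f = (227/39)cos x + (55/13)sin x - (952/169)cos 2x - (960/169)sin 2x
D E_alpha D (E_pi)^2 f = (55/13)cos x - (227/39)sin x - (1920/169)cos 2x + (1904/169)sin 2x
D f = -(5/3)cos x + 7sin x + 8cos 2x
(D ∘ E_alpha ∘ D ∘ (E_pi)^2 + D) f = (100/39)cos x + (46/39)sin x - (568/169)cos 2x + (1904/169)sin 2x

the result is g(x) = (100/39)cos x + (46/39)sin x - (568/169)cos 2x + (1904/169)sin 2x


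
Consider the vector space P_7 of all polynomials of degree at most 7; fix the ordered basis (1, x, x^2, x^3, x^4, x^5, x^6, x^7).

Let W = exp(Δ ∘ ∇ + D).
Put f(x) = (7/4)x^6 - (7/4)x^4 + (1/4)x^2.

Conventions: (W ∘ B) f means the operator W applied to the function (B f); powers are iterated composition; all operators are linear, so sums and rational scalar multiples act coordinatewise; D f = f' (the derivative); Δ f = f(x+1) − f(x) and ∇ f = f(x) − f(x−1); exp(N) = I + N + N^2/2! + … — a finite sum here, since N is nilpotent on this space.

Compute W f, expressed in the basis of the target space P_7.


order-1 term: (21/2)x^5 + (105/2)x^4 - 7x^3 + (63/2)x^2 + (1/2)x + 1/2
order-2 term: (105/4)x^4 + 210x^3 + (609/2)x^2 + 63x + 337/4
order-3 term: 35x^3 + 315x^2 + 623x + 483/2
order-4 term: (105/4)x^2 + 210x + 1253/4
order-5 term: (21/2)x + 105/2
order-6 term: 7/4
the series for exp(Δ ∘ ∇ + D) f terminates at order 6
exp(Δ ∘ ∇ + D) f = (7/4)x^6 + (21/2)x^5 + 77x^4 + 238x^3 + (1355/2)x^2 + 907x + 2775/4

the image equals g(x) = (7/4)x^6 + (21/2)x^5 + 77x^4 + 238x^3 + (1355/2)x^2 + 907x + 2775/4


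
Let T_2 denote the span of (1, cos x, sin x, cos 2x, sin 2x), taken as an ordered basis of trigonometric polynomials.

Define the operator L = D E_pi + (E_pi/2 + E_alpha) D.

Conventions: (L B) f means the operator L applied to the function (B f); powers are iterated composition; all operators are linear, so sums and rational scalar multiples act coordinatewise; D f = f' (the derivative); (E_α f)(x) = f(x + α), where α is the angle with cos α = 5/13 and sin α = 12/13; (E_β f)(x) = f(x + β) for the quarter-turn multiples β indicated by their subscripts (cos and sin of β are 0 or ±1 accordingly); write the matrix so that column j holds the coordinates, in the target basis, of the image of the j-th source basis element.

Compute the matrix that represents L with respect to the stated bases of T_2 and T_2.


image of 1: 0
image of cos x: -(25/13)cos x + (8/13)sin x
image of sin x: -(8/13)cos x - (25/13)sin x
image of cos 2x: -(240/169)cos 2x + (238/169)sin 2x
image of sin 2x: -(238/169)cos 2x - (240/169)sin 2x
each image's coordinates form column j of the matrix

the matrix is [[0, 0, 0, 0, 0]; [0, -25/13, -8/13, 0, 0]; [0, 8/13, -25/13, 0, 0]; [0, 0, 0, -240/169, -238/169]; [0, 0, 0, 238/169, -240/169]] (rows listed top to bottom)


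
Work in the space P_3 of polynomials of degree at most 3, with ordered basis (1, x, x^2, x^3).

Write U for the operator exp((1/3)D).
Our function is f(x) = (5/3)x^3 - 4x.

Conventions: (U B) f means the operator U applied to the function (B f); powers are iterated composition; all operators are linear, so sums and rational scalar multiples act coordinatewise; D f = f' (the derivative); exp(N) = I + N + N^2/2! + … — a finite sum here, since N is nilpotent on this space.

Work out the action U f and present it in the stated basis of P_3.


g(x) = (5/3)x^3 + (5/3)x^2 - (31/9)x - 103/81

order-1 term: (5/3)x^2 - 4/3
order-2 term: (5/9)x
order-3 term: 5/81
the series for exp((1/3)D) f terminates at order 3
exp((1/3)D) f = (5/3)x^3 + (5/3)x^2 - (31/9)x - 103/81


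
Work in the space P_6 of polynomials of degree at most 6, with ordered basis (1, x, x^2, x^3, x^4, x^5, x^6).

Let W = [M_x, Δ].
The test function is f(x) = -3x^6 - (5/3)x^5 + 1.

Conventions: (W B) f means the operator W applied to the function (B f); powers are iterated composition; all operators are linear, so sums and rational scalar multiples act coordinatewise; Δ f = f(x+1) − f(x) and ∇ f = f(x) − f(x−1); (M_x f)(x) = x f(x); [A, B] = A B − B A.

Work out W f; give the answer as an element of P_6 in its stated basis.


Δ f = -18x^5 - (160/3)x^4 - (230/3)x^3 - (185/3)x^2 - (79/3)x - 14/3
M_x Δ f = -18x^6 - (160/3)x^5 - (230/3)x^4 - (185/3)x^3 - (79/3)x^2 - (14/3)x
M_x f = -3x^7 - (5/3)x^6 + x
Δ M_x f = -21x^6 - 73x^5 - 130x^4 - (415/3)x^3 - 88x^2 - 31x - 11/3
[M_x, Δ] f = 3x^6 + (59/3)x^5 + (160/3)x^4 + (230/3)x^3 + (185/3)x^2 + (79/3)x + 11/3

the image equals g(x) = 3x^6 + (59/3)x^5 + (160/3)x^4 + (230/3)x^3 + (185/3)x^2 + (79/3)x + 11/3


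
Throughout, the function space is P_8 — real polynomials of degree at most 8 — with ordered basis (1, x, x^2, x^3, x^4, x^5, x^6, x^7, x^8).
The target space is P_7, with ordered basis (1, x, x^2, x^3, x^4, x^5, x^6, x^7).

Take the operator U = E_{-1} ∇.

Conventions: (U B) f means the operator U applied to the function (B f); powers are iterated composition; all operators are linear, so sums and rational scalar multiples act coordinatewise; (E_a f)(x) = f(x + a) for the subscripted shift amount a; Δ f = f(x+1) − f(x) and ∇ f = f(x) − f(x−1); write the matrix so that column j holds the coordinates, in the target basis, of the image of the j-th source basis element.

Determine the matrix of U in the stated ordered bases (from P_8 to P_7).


image of 1: 0
image of x: 1
image of x^2: 2x - 3
image of x^3: 3x^2 - 9x + 7
image of x^4: 4x^3 - 18x^2 + 28x - 15
image of x^5: 5x^4 - 30x^3 + 70x^2 - 75x + 31
image of x^6: 6x^5 - 45x^4 + 140x^3 - 225x^2 + 186x - 63
image of x^7: 7x^6 - 63x^5 + 245x^4 - 525x^3 + 651x^2 - 441x + 127
image of x^8: 8x^7 - 84x^6 + 392x^5 - 1050x^4 + 1736x^3 - 1764x^2 + 1016x - 255
each image's coordinates form column j of the matrix

the matrix is [[0, 1, -3, 7, -15, 31, -63, 127, -255]; [0, 0, 2, -9, 28, -75, 186, -441, 1016]; [0, 0, 0, 3, -18, 70, -225, 651, -1764]; [0, 0, 0, 0, 4, -30, 140, -525, 1736]; [0, 0, 0, 0, 0, 5, -45, 245, -1050]; [0, 0, 0, 0, 0, 0, 6, -63, 392]; [0, 0, 0, 0, 0, 0, 0, 7, -84]; [0, 0, 0, 0, 0, 0, 0, 0, 8]] (rows listed top to bottom)


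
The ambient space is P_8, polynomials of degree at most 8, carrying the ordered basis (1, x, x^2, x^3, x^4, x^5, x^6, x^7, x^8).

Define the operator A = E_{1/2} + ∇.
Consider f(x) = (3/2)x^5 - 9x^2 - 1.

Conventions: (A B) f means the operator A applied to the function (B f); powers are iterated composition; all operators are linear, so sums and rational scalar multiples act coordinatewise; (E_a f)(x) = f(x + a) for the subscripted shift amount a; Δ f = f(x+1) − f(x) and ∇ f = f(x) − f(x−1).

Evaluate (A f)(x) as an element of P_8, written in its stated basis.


the image equals g(x) = (3/2)x^5 + (45/4)x^4 - (45/4)x^3 + (63/8)x^2 - (1089/32)x + 467/64

E_{1/2} f = (3/2)x^5 + (15/4)x^4 + (15/4)x^3 - (57/8)x^2 - (273/32)x - 205/64
∇ f = (15/2)x^4 - 15x^3 + 15x^2 - (51/2)x + 21/2
(E_{1/2} + ∇) f = (3/2)x^5 + (45/4)x^4 - (45/4)x^3 + (63/8)x^2 - (1089/32)x + 467/64


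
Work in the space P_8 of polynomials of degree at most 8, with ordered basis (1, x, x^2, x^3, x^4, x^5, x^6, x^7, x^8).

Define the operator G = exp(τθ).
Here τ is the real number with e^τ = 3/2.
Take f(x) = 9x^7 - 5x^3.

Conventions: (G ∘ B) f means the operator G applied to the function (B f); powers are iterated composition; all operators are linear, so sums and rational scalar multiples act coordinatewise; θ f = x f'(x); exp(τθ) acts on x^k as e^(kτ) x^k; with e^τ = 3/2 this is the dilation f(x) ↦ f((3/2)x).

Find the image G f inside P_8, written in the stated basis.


exp(τθ) x^k = e^(kτ) x^k; with e^τ = 3/2 this sends x^k to (3/2)^k x^k
x^3 ↦ 27/8 x^3
x^7 ↦ 2187/128 x^7
applying this coordinatewise to f: exp(τθ) f = (19683/128)x^7 - (135/8)x^3

the image equals g(x) = (19683/128)x^7 - (135/8)x^3


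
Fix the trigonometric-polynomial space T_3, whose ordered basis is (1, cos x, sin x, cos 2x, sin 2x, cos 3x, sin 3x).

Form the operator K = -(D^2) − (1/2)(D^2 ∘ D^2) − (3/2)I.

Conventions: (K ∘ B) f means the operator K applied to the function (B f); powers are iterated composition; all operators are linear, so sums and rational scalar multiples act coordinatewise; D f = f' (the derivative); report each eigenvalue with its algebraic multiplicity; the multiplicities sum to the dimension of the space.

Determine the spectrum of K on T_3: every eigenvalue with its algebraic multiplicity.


λ = -33 (multiplicity 2), λ = -11/2 (multiplicity 2), λ = -3/2 (multiplicity 1), λ = -1 (multiplicity 2)

image of 1: -3/2
image of cos x: -cos x
image of sin x: -sin x
image of cos 2x: -(11/2)cos 2x
image of sin 2x: -(11/2)sin 2x
image of cos 3x: -33cos 3x
image of sin 3x: -33sin 3x
the matrix is diagonal; its diagonal is (-3/2, -1, -1, -11/2, -11/2, -33, -33)
for a triangular matrix the eigenvalues are the diagonal entries, with algebraic multiplicity their repetition count


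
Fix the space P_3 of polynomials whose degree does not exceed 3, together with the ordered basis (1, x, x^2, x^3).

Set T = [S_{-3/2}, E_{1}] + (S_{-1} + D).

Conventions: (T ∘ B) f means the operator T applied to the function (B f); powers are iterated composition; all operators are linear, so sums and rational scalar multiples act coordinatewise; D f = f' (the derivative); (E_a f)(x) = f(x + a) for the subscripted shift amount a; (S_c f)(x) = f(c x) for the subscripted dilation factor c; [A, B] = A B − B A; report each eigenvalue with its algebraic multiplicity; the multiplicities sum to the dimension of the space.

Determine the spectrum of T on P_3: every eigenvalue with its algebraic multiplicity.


λ = -1 (multiplicity 2), λ = 1 (multiplicity 2)

image of 1: 1
image of x: -x + 7/2
image of x^2: x^2 - (11/2)x - 5/4
image of x^3: -x^3 + (159/8)x^2 + (45/8)x + 35/8
the matrix is upper triangular; its diagonal is (1, -1, 1, -1)
for a triangular matrix the eigenvalues are the diagonal entries, with algebraic multiplicity their repetition count


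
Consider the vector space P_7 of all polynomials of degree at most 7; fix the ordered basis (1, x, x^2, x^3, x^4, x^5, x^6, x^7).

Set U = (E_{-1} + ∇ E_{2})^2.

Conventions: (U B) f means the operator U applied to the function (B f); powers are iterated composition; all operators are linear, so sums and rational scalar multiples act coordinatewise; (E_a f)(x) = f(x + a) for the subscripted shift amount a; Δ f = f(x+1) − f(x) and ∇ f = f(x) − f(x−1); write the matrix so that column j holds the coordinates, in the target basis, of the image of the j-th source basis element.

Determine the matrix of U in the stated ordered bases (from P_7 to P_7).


the matrix is [[1, 0, 8, 12, 128, 540, 2768, 12012]; [0, 1, 0, 24, 48, 640, 3240, 19376]; [0, 0, 1, 0, 48, 120, 1920, 11340]; [0, 0, 0, 1, 0, 80, 240, 4480]; [0, 0, 0, 0, 1, 0, 120, 420]; [0, 0, 0, 0, 0, 1, 0, 168]; [0, 0, 0, 0, 0, 0, 1, 0]; [0, 0, 0, 0, 0, 0, 0, 1]] (rows listed top to bottom)

image of 1: 1
image of x: x
image of x^2: x^2 + 8
image of x^3: x^3 + 24x + 12
image of x^4: x^4 + 48x^2 + 48x + 128
image of x^5: x^5 + 80x^3 + 120x^2 + 640x + 540
image of x^6: x^6 + 120x^4 + 240x^3 + 1920x^2 + 3240x + 2768
image of x^7: x^7 + 168x^5 + 420x^4 + 4480x^3 + 11340x^2 + 19376x + 12012
each image's coordinates form column j of the matrix


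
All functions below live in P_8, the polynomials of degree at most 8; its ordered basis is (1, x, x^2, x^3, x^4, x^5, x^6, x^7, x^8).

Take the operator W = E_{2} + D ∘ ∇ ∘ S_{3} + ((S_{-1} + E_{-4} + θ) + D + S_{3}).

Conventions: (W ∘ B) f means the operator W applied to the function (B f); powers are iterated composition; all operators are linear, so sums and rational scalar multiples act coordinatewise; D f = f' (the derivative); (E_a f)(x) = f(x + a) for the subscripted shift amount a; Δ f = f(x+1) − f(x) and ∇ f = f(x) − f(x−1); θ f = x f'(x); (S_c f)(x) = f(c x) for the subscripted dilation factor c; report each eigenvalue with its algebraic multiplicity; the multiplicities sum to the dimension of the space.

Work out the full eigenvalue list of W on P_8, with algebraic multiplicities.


image of 1: 4
image of x: 5x - 1
image of x^2: 14x^2 - 2x + 38
image of x^3: 31x^3 - 3x^2 + 222x - 137
image of x^4: 88x^4 - 4x^3 + 1092x^2 - 1196x + 596
image of x^5: 249x^5 - 5x^4 + 5060x^3 - 7850x^2 + 6220x - 2207
image of x^6: 738x^6 - 6x^5 + 22170x^4 - 44860x^3 + 47820x^2 - 27822x + 8534
image of x^7: 2195x^7 - 7x^6 + 92274x^5 - 231595x^4 + 315700x^3 - 250467x^2 + 120974x - 31565
image of x^8: 6572x^8 - 8x^7 + 367976x^6 - 1105384x^5 + 1856120x^4 - 1892632x^3 + 1218728x^2 - 497464x + 118280
the matrix is upper triangular; its diagonal is (4, 5, 14, 31, 88, 249, 738, 2195, 6572)
for a triangular matrix the eigenvalues are the diagonal entries, with algebraic multiplicity their repetition count

λ = 4 (multiplicity 1), λ = 5 (multiplicity 1), λ = 14 (multiplicity 1), λ = 31 (multiplicity 1), λ = 88 (multiplicity 1), λ = 249 (multiplicity 1), λ = 738 (multiplicity 1), λ = 2195 (multiplicity 1), λ = 6572 (multiplicity 1)


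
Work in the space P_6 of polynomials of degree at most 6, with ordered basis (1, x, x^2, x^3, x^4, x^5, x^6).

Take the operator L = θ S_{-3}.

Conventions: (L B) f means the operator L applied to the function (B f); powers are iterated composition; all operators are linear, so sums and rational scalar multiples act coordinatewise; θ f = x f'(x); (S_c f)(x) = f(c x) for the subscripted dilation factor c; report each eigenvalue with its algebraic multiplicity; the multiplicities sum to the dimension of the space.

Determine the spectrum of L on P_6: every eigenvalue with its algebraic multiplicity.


λ = -1215 (multiplicity 1), λ = -81 (multiplicity 1), λ = -3 (multiplicity 1), λ = 0 (multiplicity 1), λ = 18 (multiplicity 1), λ = 324 (multiplicity 1), λ = 4374 (multiplicity 1)

image of 1: 0
image of x: -3x
image of x^2: 18x^2
image of x^3: -81x^3
image of x^4: 324x^4
image of x^5: -1215x^5
image of x^6: 4374x^6
the matrix is upper triangular; its diagonal is (0, -3, 18, -81, 324, -1215, 4374)
for a triangular matrix the eigenvalues are the diagonal entries, with algebraic multiplicity their repetition count


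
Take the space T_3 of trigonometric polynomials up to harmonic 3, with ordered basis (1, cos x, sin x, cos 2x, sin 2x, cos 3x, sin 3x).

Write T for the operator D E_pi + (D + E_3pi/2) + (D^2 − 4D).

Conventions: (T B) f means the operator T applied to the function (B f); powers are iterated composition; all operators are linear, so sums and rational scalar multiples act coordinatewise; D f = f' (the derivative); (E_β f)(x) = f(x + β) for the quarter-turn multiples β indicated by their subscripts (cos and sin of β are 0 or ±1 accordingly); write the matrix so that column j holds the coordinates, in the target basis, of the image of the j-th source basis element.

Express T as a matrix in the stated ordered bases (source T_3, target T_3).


the matrix is [[1, 0, 0, 0, 0, 0, 0]; [0, -1, -5, 0, 0, 0, 0]; [0, 5, -1, 0, 0, 0, 0]; [0, 0, 0, -5, -4, 0, 0]; [0, 0, 0, 4, -5, 0, 0]; [0, 0, 0, 0, 0, -9, -11]; [0, 0, 0, 0, 0, 11, -9]] (rows listed top to bottom)

image of 1: 1
image of cos x: -cos x + 5sin x
image of sin x: -5cos x - sin x
image of cos 2x: -5cos 2x + 4sin 2x
image of sin 2x: -4cos 2x - 5sin 2x
image of cos 3x: -9cos 3x + 11sin 3x
image of sin 3x: -11cos 3x - 9sin 3x
each image's coordinates form column j of the matrix


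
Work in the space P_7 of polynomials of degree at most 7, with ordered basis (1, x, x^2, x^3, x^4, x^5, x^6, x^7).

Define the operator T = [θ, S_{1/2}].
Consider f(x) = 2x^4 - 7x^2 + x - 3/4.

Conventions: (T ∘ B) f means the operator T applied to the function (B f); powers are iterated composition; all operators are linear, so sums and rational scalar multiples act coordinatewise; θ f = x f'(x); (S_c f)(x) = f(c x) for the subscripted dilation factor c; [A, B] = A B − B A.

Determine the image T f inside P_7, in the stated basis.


g(x) = 0

S_{1/2} f = (1/8)x^4 - (7/4)x^2 + (1/2)x - 3/4
θ S_{1/2} f = (1/2)x^4 - (7/2)x^2 + (1/2)x
θ f = 8x^4 - 14x^2 + x
S_{1/2} θ f = (1/2)x^4 - (7/2)x^2 + (1/2)x
[θ, S_{1/2}] f = 0


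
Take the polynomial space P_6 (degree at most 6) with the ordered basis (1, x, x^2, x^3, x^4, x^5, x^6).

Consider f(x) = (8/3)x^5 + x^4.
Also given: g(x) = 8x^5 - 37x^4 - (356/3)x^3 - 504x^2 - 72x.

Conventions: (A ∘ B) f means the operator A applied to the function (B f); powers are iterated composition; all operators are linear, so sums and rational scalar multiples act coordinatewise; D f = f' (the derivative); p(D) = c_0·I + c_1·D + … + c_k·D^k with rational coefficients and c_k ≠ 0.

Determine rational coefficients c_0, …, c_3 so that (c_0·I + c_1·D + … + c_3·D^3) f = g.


D^0 f = (8/3)x^5 + x^4
D^1 f = (40/3)x^4 + 4x^3
D^2 f = (160/3)x^3 + 12x^2
D^3 f = 160x^2 + 24x
matching coefficients of g against c_0 f + c_1 Df + … from the top degree down determines the c_i
solution: c_0 = 3, c_1 = -3, c_2 = -2, c_3 = -3

p(D) = 3·I − 3·D − 2·D^2 − 3·D^3, i.e. c_0 = 3, c_1 = -3, c_2 = -2, c_3 = -3


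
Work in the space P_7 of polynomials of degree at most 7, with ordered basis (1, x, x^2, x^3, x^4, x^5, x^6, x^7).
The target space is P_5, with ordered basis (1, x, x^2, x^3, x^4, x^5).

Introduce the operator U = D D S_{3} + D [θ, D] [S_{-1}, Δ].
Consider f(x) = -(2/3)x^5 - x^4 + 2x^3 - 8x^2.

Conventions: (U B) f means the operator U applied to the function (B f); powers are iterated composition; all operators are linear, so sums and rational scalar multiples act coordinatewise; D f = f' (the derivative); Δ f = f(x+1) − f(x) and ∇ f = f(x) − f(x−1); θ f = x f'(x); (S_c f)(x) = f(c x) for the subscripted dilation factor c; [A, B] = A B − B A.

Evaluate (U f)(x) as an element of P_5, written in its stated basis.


S_{3} f = -162x^5 - 81x^4 + 54x^3 - 72x^2
D S_{3} f = -810x^4 - 324x^3 + 162x^2 - 144x
D D S_{3} f = -3240x^3 - 972x^2 + 324x - 144
Δ f = -(10/3)x^4 - (32/3)x^3 - (20/3)x^2 - (52/3)x - 23/3
S_{-1} Δ f = -(10/3)x^4 + (32/3)x^3 - (20/3)x^2 + (52/3)x - 23/3
S_{-1} f = (2/3)x^5 - x^4 - 2x^3 - 8x^2
Δ S_{-1} f = (10/3)x^4 + (8/3)x^3 - (16/3)x^2 - (68/3)x - 31/3
[S_{-1}, Δ] f = -(20/3)x^4 + 8x^3 - (4/3)x^2 + 40x + 8/3
D [S_{-1}, Δ] f = -(80/3)x^3 + 24x^2 - (8/3)x + 40
θ D [S_{-1}, Δ] f = -80x^3 + 48x^2 - (8/3)x
θ [S_{-1}, Δ] f = -(80/3)x^4 + 24x^3 - (8/3)x^2 + 40x
D θ [S_{-1}, Δ] f = -(320/3)x^3 + 72x^2 - (16/3)x + 40
[θ, D] [S_{-1}, Δ] f = (80/3)x^3 - 24x^2 + (8/3)x - 40
D [θ, D] [S_{-1}, Δ] f = 80x^2 - 48x + 8/3
(D D S_{3} + D [θ, D] [S_{-1}, Δ]) f = -3240x^3 - 892x^2 + 276x - 424/3

g(x) = -3240x^3 - 892x^2 + 276x - 424/3


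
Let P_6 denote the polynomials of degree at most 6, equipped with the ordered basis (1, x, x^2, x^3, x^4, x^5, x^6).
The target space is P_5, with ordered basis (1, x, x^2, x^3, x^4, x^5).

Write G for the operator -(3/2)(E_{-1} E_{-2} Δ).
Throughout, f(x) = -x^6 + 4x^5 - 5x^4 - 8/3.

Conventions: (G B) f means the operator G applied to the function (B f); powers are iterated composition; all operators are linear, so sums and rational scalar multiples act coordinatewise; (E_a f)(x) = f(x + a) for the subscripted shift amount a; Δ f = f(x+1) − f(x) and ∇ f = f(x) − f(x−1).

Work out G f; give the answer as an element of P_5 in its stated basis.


Δ f = -6x^5 + 5x^4 - 5x^2 - 6x - 2
E_{-2} Δ f = -6x^5 + 65x^4 - 280x^3 + 595x^2 - 626x + 262
E_{-1} E_{-2} Δ f = -6x^5 + 95x^4 - 600x^3 + 1885x^2 - 2946x + 1834
(-(3/2)(E_{-1} E_{-2} Δ)) f = 9x^5 - (285/2)x^4 + 900x^3 - (5655/2)x^2 + 4419x - 2751

the result is g(x) = 9x^5 - (285/2)x^4 + 900x^3 - (5655/2)x^2 + 4419x - 2751


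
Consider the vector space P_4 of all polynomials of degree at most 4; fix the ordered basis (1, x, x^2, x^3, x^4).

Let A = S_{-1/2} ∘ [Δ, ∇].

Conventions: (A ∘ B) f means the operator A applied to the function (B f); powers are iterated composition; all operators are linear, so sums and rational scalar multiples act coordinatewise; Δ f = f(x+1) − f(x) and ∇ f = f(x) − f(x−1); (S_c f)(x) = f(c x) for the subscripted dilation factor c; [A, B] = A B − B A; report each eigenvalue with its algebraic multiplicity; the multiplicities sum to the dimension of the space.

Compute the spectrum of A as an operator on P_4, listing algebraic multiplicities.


image of 1: 0
image of x: 0
image of x^2: 0
image of x^3: 0
image of x^4: 0
the matrix is upper triangular; its diagonal is (0, 0, 0, 0, 0)
for a triangular matrix the eigenvalues are the diagonal entries, with algebraic multiplicity their repetition count

λ = 0 (multiplicity 5)


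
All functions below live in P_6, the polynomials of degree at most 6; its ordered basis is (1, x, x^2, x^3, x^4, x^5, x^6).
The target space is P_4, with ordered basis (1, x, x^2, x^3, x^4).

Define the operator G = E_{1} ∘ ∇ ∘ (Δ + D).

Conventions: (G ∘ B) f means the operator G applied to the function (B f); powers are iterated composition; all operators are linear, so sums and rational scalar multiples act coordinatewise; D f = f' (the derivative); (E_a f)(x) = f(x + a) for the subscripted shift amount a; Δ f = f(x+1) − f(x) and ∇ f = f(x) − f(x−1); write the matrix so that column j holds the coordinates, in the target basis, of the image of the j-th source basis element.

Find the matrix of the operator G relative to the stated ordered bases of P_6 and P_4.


the matrix is [[0, 0, 4, 9, 18, 35, 68]; [0, 0, 0, 12, 36, 90, 210]; [0, 0, 0, 0, 24, 90, 270]; [0, 0, 0, 0, 0, 40, 180]; [0, 0, 0, 0, 0, 0, 60]] (rows listed top to bottom)

image of 1: 0
image of x: 0
image of x^2: 4
image of x^3: 12x + 9
image of x^4: 24x^2 + 36x + 18
image of x^5: 40x^3 + 90x^2 + 90x + 35
image of x^6: 60x^4 + 180x^3 + 270x^2 + 210x + 68
each image's coordinates form column j of the matrix


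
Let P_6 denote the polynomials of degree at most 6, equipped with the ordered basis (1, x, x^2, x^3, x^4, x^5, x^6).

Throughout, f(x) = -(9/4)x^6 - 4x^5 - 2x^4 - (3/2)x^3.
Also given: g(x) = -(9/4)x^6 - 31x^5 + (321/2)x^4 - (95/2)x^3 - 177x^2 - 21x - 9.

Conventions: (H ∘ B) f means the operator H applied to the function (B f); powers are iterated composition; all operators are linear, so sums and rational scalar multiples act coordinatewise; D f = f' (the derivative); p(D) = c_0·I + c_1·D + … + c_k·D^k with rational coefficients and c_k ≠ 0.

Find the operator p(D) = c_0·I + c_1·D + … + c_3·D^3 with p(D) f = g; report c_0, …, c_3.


c_0 = 1, c_1 = 2, c_2 = -3, c_3 = 1

D^0 f = -(9/4)x^6 - 4x^5 - 2x^4 - (3/2)x^3
D^1 f = -(27/2)x^5 - 20x^4 - 8x^3 - (9/2)x^2
D^2 f = -(135/2)x^4 - 80x^3 - 24x^2 - 9x
D^3 f = -270x^3 - 240x^2 - 48x - 9
matching coefficients of g against c_0 f + c_1 Df + … from the top degree down determines the c_i
solution: c_0 = 1, c_1 = 2, c_2 = -3, c_3 = 1


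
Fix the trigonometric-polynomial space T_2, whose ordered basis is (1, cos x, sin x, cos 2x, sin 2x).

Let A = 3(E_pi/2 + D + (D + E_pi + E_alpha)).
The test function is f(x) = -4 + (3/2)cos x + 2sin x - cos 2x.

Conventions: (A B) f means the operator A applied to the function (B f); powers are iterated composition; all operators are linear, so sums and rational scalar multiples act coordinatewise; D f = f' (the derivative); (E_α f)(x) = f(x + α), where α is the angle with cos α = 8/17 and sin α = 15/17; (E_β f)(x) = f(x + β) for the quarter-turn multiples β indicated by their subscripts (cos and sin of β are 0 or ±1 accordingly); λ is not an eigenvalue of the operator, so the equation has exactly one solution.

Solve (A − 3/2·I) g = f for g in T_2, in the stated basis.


the result is g(x) = -8/15 - (211/1097)cos x + (256/3291)sin x + (1222/84795)cos 2x - (5584/84795)sin 2x

write g with unknown coordinates in the stated basis and equate coefficients in (A − 3/2·I) g = f
solving from the highest basis element down gives g = -8/15 - (211/1097)cos x + (256/3291)sin x + (1222/84795)cos 2x - (5584/84795)sin 2x
check: A g = -24/5 + (1329/1097)cos x + (2322/1097)sin x - (27654/28265)cos 2x - (2792/28265)sin 2x
so A g − 3/2·g = -4 + (3/2)cos x + 2sin x - cos 2x = f ✓


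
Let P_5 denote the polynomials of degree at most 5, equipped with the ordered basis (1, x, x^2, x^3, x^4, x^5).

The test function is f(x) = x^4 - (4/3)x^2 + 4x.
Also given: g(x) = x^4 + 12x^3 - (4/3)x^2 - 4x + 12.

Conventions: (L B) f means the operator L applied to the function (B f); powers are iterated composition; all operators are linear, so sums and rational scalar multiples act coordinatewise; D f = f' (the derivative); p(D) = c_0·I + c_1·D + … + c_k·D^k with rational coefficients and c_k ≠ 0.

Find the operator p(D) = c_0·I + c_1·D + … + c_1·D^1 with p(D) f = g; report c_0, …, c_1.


p(D) = I + 3·D, i.e. c_0 = 1, c_1 = 3

D^0 f = x^4 - (4/3)x^2 + 4x
D^1 f = 4x^3 - (8/3)x + 4
matching coefficients of g against c_0 f + c_1 Df + … from the top degree down determines the c_i
solution: c_0 = 1, c_1 = 3


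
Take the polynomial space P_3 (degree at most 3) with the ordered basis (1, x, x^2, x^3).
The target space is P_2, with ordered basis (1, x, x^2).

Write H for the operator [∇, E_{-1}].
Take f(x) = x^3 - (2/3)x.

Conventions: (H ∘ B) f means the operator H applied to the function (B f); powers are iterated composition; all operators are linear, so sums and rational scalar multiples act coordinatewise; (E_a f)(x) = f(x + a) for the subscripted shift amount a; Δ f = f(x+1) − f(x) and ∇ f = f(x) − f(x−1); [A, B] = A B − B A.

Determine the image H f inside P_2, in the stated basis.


E_{-1} f = x^3 - 3x^2 + (7/3)x - 1/3
∇ E_{-1} f = 3x^2 - 9x + 19/3
∇ f = 3x^2 - 3x + 1/3
E_{-1} ∇ f = 3x^2 - 9x + 19/3
[∇, E_{-1}] f = 0

g(x) = 0


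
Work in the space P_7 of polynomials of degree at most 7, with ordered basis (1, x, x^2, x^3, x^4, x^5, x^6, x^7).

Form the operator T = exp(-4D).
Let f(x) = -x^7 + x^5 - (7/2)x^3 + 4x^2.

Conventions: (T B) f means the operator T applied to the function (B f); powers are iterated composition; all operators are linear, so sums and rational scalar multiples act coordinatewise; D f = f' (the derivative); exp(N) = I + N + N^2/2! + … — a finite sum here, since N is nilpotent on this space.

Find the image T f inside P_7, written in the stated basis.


g(x) = -x^7 + 28x^6 - 335x^5 + 2220x^4 - (17607/2)x^3 + 20910x^2 - 27592x + 15648

order-1 term: 28x^6 - 20x^4 + 42x^2 - 32x
order-2 term: -336x^5 + 160x^3 - 168x + 64
order-3 term: 2240x^4 - 640x^2 + 224
order-4 term: -8960x^3 + 1280x
order-5 term: 21504x^2 - 1024
order-6 term: -28672x
order-7 term: 16384
the series for exp(-4D) f terminates at order 7
exp(-4D) f = -x^7 + 28x^6 - 335x^5 + 2220x^4 - (17607/2)x^3 + 20910x^2 - 27592x + 15648


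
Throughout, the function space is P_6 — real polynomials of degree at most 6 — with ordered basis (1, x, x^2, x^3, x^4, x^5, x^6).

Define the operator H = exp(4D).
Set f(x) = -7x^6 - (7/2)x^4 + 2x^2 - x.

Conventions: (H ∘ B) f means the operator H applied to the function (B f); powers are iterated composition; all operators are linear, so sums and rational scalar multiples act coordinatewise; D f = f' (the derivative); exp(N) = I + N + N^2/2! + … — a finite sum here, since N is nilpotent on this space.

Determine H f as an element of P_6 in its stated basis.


order-1 term: -168x^5 - 56x^3 + 16x - 4
order-2 term: -1680x^4 - 336x^2 + 32
order-3 term: -8960x^3 - 896x
order-4 term: -26880x^2 - 896
order-5 term: -43008x
order-6 term: -28672
the series for exp(4D) f terminates at order 6
exp(4D) f = -7x^6 - 168x^5 - (3367/2)x^4 - 9016x^3 - 27214x^2 - 43889x - 29540

the image equals g(x) = -7x^6 - 168x^5 - (3367/2)x^4 - 9016x^3 - 27214x^2 - 43889x - 29540


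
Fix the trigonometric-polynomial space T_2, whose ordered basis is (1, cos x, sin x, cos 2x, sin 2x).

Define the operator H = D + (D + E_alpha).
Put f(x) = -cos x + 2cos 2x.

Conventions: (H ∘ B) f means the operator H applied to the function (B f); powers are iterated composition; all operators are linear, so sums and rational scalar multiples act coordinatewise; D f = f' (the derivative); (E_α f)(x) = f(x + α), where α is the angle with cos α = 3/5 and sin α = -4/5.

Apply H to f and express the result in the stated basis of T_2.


D f = sin x - 4sin 2x
D f = sin x - 4sin 2x
E_alpha f = -(3/5)cos x - (4/5)sin x - (14/25)cos 2x + (48/25)sin 2x
(D + E_alpha) f = -(3/5)cos x + (1/5)sin x - (14/25)cos 2x - (52/25)sin 2x
(D + (D + E_alpha)) f = -(3/5)cos x + (6/5)sin x - (14/25)cos 2x - (152/25)sin 2x

the result is g(x) = -(3/5)cos x + (6/5)sin x - (14/25)cos 2x - (152/25)sin 2x


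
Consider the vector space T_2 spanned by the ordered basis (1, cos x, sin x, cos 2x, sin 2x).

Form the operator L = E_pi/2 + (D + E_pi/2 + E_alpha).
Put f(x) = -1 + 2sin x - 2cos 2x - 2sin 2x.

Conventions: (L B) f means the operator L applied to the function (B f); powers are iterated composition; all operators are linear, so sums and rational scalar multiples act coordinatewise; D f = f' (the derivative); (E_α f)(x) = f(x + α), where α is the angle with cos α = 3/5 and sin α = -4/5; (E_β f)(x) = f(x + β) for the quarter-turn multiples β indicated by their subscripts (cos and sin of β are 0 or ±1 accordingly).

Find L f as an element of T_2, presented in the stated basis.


g(x) = -3 + (22/5)cos x + (6/5)sin x + (62/25)cos 2x + (166/25)sin 2x

E_pi/2 f = -1 + 2cos x + 2cos 2x + 2sin 2x
D f = 2cos x - 4cos 2x + 4sin 2x
E_pi/2 f = -1 + 2cos x + 2cos 2x + 2sin 2x
E_alpha f = -1 - (8/5)cos x + (6/5)sin x + (62/25)cos 2x - (34/25)sin 2x
(D + E_pi/2 + E_alpha) f = -2 + (12/5)cos x + (6/5)sin x + (12/25)cos 2x + (116/25)sin 2x
(E_pi/2 + (D + E_pi/2 + E_alpha)) f = -3 + (22/5)cos x + (6/5)sin x + (62/25)cos 2x + (166/25)sin 2x


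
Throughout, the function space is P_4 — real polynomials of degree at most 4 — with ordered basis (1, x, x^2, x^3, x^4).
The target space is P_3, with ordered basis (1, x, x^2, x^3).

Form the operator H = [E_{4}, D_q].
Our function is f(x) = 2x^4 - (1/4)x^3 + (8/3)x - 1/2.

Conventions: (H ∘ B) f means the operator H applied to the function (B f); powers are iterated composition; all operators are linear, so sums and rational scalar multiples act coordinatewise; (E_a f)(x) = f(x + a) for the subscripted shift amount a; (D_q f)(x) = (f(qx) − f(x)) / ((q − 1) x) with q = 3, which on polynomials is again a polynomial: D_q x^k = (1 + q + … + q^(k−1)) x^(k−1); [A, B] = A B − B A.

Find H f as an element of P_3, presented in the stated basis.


g(x) = 544x^2 + 3058x + 4568

D_q f = 80x^3 - (13/4)x^2 + 8/3
E_{4} D_q f = 80x^3 + (3827/4)x^2 + 3814x + 15212/3
E_{4} f = 2x^4 + (127/4)x^3 + 189x^2 + (1508/3)x + 3037/6
D_q E_{4} f = 80x^3 + (1651/4)x^2 + 756x + 1508/3
[E_{4}, D_q] f = 544x^2 + 3058x + 4568


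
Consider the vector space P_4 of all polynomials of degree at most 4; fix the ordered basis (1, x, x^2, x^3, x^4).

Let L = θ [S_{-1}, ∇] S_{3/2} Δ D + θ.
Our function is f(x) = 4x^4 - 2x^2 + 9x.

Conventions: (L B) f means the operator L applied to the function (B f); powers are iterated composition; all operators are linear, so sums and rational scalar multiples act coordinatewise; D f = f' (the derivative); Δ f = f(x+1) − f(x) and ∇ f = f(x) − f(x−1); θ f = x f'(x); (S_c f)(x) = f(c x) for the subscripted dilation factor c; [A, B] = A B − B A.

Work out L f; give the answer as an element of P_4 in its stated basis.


the image equals g(x) = 16x^4 - 4x^2 - 423x

D f = 16x^3 - 4x + 9
Δ D f = 48x^2 + 48x + 12
S_{3/2} Δ D f = 108x^2 + 72x + 12
∇ (S_{3/2} Δ D) f = 216x - 36
S_{-1} ∇ (S_{3/2} Δ D) f = -216x - 36
S_{-1} (S_{3/2} Δ D) f = 108x^2 - 72x + 12
∇ S_{-1} (S_{3/2} Δ D) f = 216x - 180
[S_{-1}, ∇] (S_{3/2} Δ D) f = -432x + 144
θ [S_{-1}, ∇] (S_{3/2} Δ D) f = -432x
θ f = 16x^4 - 4x^2 + 9x
(θ [S_{-1}, ∇] S_{3/2} Δ D + θ) f = 16x^4 - 4x^2 - 423x


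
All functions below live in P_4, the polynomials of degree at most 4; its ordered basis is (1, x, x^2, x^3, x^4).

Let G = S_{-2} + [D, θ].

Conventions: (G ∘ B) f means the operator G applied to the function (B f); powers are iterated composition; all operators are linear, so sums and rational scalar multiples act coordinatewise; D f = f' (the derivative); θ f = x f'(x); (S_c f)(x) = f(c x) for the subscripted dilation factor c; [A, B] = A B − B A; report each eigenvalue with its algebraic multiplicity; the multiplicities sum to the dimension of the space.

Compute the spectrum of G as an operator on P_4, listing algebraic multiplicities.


λ = -8 (multiplicity 1), λ = -2 (multiplicity 1), λ = 1 (multiplicity 1), λ = 4 (multiplicity 1), λ = 16 (multiplicity 1)

image of 1: 1
image of x: -2x + 1
image of x^2: 4x^2 + 2x
image of x^3: -8x^3 + 3x^2
image of x^4: 16x^4 + 4x^3
the matrix is upper triangular; its diagonal is (1, -2, 4, -8, 16)
for a triangular matrix the eigenvalues are the diagonal entries, with algebraic multiplicity their repetition count


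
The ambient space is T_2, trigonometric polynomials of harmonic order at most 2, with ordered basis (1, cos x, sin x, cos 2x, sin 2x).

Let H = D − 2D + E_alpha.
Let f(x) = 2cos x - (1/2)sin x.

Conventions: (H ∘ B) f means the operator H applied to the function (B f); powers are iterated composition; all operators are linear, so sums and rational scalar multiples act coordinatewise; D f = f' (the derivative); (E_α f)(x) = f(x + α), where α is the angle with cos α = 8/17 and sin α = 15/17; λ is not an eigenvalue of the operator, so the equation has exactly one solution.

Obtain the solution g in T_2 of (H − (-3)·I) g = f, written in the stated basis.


write g with unknown coordinates in the stated basis and equate coefficients in (H − (-3)·I) g = f
solving from the highest basis element down gives g = (117/205)cos x - (67/410)sin x
check: H g = (59/205)cos x - (2/205)sin x
so H g − (-3)·g = 2cos x - (1/2)sin x = f ✓

the image equals g(x) = (117/205)cos x - (67/410)sin x


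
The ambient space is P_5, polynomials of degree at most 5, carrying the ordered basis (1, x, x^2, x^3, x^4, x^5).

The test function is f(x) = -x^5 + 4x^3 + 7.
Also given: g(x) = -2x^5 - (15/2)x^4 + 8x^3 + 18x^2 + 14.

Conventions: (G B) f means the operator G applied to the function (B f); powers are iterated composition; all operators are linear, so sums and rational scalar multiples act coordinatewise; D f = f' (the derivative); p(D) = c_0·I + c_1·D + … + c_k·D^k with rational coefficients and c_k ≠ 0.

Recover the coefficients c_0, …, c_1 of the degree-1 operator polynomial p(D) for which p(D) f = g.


p(D) = 2·I + (3/2)·D, i.e. c_0 = 2, c_1 = 3/2

D^0 f = -x^5 + 4x^3 + 7
D^1 f = -5x^4 + 12x^2
matching coefficients of g against c_0 f + c_1 Df + … from the top degree down determines the c_i
solution: c_0 = 2, c_1 = 3/2
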